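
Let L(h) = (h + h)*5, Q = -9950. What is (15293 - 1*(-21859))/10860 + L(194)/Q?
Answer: 116198/36019 ≈ 3.2260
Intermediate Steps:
L(h) = 10*h (L(h) = (2*h)*5 = 10*h)
(15293 - 1*(-21859))/10860 + L(194)/Q = (15293 - 1*(-21859))/10860 + (10*194)/(-9950) = (15293 + 21859)*(1/10860) + 1940*(-1/9950) = 37152*(1/10860) - 194/995 = 3096/905 - 194/995 = 116198/36019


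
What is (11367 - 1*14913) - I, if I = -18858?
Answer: 15312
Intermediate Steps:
(11367 - 1*14913) - I = (11367 - 1*14913) - 1*(-18858) = (11367 - 14913) + 18858 = -3546 + 18858 = 15312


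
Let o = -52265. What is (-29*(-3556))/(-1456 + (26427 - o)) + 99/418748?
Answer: 981604889/735055012 ≈ 1.3354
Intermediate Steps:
(-29*(-3556))/(-1456 + (26427 - o)) + 99/418748 = (-29*(-3556))/(-1456 + (26427 - 1*(-52265))) + 99/418748 = 103124/(-1456 + (26427 + 52265)) + 99*(1/418748) = 103124/(-1456 + 78692) + 9/38068 = 103124/77236 + 9/38068 = 103124*(1/77236) + 9/38068 = 25781/19309 + 9/38068 = 981604889/735055012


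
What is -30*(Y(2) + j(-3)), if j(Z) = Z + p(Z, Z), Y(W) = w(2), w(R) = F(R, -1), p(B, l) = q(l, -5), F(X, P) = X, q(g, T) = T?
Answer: 180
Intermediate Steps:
p(B, l) = -5
w(R) = R
Y(W) = 2
j(Z) = -5 + Z (j(Z) = Z - 5 = -5 + Z)
-30*(Y(2) + j(-3)) = -30*(2 + (-5 - 3)) = -30*(2 - 8) = -30*(-6) = 180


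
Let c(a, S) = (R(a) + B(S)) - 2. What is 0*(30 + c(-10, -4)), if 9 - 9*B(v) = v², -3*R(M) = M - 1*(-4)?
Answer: 0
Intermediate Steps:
R(M) = -4/3 - M/3 (R(M) = -(M - 1*(-4))/3 = -(M + 4)/3 = -(4 + M)/3 = -4/3 - M/3)
B(v) = 1 - v²/9
c(a, S) = -7/3 - a/3 - S²/9 (c(a, S) = ((-4/3 - a/3) + (1 - S²/9)) - 2 = (-⅓ - a/3 - S²/9) - 2 = -7/3 - a/3 - S²/9)
0*(30 + c(-10, -4)) = 0*(30 + (-7/3 - ⅓*(-10) - ⅑*(-4)²)) = 0*(30 + (-7/3 + 10/3 - ⅑*16)) = 0*(30 + (-7/3 + 10/3 - 16/9)) = 0*(30 - 7/9) = 0*(263/9) = 0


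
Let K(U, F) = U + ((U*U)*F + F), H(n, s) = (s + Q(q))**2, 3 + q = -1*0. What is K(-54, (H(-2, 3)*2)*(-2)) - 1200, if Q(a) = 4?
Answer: -572986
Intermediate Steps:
q = -3 (q = -3 - 1*0 = -3 + 0 = -3)
H(n, s) = (4 + s)**2 (H(n, s) = (s + 4)**2 = (4 + s)**2)
K(U, F) = F + U + F*U**2 (K(U, F) = U + (U**2*F + F) = U + (F*U**2 + F) = U + (F + F*U**2) = F + U + F*U**2)
K(-54, (H(-2, 3)*2)*(-2)) - 1200 = (((4 + 3)**2*2)*(-2) - 54 + (((4 + 3)**2*2)*(-2))*(-54)**2) - 1200 = ((7**2*2)*(-2) - 54 + ((7**2*2)*(-2))*2916) - 1200 = ((49*2)*(-2) - 54 + ((49*2)*(-2))*2916) - 1200 = (98*(-2) - 54 + (98*(-2))*2916) - 1200 = (-196 - 54 - 196*2916) - 1200 = (-196 - 54 - 571536) - 1200 = -571786 - 1200 = -572986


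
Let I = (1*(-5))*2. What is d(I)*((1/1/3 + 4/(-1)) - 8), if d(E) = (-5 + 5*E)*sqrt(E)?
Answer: 495*I*sqrt(10) ≈ 1565.3*I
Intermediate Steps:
I = -10 (I = -5*2 = -10)
d(E) = sqrt(E)*(-5 + 5*E)
d(I)*((1/1/3 + 4/(-1)) - 8) = (5*sqrt(-10)*(-1 - 10))*((1/1/3 + 4/(-1)) - 8) = (5*(I*sqrt(10))*(-11))*((1/(1/3) + 4*(-1)) - 8) = (-55*I*sqrt(10))*((1*3 - 4) - 8) = (-55*I*sqrt(10))*((3 - 4) - 8) = (-55*I*sqrt(10))*(-1 - 8) = -55*I*sqrt(10)*(-9) = 495*I*sqrt(10)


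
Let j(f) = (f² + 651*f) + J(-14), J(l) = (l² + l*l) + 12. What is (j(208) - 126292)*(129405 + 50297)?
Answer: 9485390368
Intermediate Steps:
J(l) = 12 + 2*l² (J(l) = (l² + l²) + 12 = 2*l² + 12 = 12 + 2*l²)
j(f) = 404 + f² + 651*f (j(f) = (f² + 651*f) + (12 + 2*(-14)²) = (f² + 651*f) + (12 + 2*196) = (f² + 651*f) + (12 + 392) = (f² + 651*f) + 404 = 404 + f² + 651*f)
(j(208) - 126292)*(129405 + 50297) = ((404 + 208² + 651*208) - 126292)*(129405 + 50297) = ((404 + 43264 + 135408) - 126292)*179702 = (179076 - 126292)*179702 = 52784*179702 = 9485390368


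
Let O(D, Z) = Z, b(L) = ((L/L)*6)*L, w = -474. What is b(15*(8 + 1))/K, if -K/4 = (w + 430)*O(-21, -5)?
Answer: -81/88 ≈ -0.92045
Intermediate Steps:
b(L) = 6*L (b(L) = (1*6)*L = 6*L)
K = -880 (K = -4*(-474 + 430)*(-5) = -(-176)*(-5) = -4*220 = -880)
b(15*(8 + 1))/K = (6*(15*(8 + 1)))/(-880) = (6*(15*9))*(-1/880) = (6*135)*(-1/880) = 810*(-1/880) = -81/88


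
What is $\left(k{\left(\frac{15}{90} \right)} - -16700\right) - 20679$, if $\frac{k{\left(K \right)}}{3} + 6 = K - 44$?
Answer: $- \frac{8257}{2} \approx -4128.5$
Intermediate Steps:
$k{\left(K \right)} = -150 + 3 K$ ($k{\left(K \right)} = -18 + 3 \left(K - 44\right) = -18 + 3 \left(-44 + K\right) = -18 + \left(-132 + 3 K\right) = -150 + 3 K$)
$\left(k{\left(\frac{15}{90} \right)} - -16700\right) - 20679 = \left(\left(-150 + 3 \cdot \frac{15}{90}\right) - -16700\right) - 20679 = \left(\left(-150 + 3 \cdot 15 \cdot \frac{1}{90}\right) + 16700\right) - 20679 = \left(\left(-150 + 3 \cdot \frac{1}{6}\right) + 16700\right) - 20679 = \left(\left(-150 + \frac{1}{2}\right) + 16700\right) - 20679 = \left(- \frac{299}{2} + 16700\right) - 20679 = \frac{33101}{2} - 20679 = - \frac{8257}{2}$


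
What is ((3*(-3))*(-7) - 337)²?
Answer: 75076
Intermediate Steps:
((3*(-3))*(-7) - 337)² = (-9*(-7) - 337)² = (63 - 337)² = (-274)² = 75076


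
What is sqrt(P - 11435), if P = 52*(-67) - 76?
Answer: I*sqrt(14995) ≈ 122.45*I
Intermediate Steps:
P = -3560 (P = -3484 - 76 = -3560)
sqrt(P - 11435) = sqrt(-3560 - 11435) = sqrt(-14995) = I*sqrt(14995)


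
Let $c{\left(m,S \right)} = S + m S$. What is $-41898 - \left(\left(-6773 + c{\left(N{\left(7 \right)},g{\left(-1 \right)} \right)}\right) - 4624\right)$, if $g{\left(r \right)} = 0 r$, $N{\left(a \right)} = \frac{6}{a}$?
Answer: $-30501$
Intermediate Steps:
$g{\left(r \right)} = 0$
$c{\left(m,S \right)} = S + S m$
$-41898 - \left(\left(-6773 + c{\left(N{\left(7 \right)},g{\left(-1 \right)} \right)}\right) - 4624\right) = -41898 - \left(\left(-6773 + 0 \left(1 + \frac{6}{7}\right)\right) - 4624\right) = -41898 - \left(\left(-6773 + 0 \cdot \frac{13}{7}\right) - 4624\right) = -41898 - \left(\left(-6773 + 0\right) - 4624\right) = -41898 - \left(-6773 - 4624\right) = -41898 - -11397 = -41898 + 11397 = -30501$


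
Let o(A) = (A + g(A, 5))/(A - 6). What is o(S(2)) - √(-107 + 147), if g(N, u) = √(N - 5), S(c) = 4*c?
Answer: 4 + √3/2 - 2*√10 ≈ -1.4585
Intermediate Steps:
g(N, u) = √(-5 + N)
o(A) = (A + √(-5 + A))/(-6 + A) (o(A) = (A + √(-5 + A))/(A - 6) = (A + √(-5 + A))/(-6 + A))
o(S(2)) - √(-107 + 147) = (4*2 + √(-5 + 4*2))/(-6 + 4*2) - √(-107 + 147) = (8 + √(-5 + 8))/(-6 + 8) - √40 = (8 + √3)/2 - 2*√10 = (4 + √3/2) - 2*√10 = 4 + √3/2 - 2*√10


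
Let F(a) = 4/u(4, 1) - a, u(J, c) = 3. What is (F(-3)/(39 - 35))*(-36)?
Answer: -39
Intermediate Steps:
F(a) = 4/3 - a
(F(-3)/(39 - 35))*(-36) = ((4/3 - 1*(-3))/(39 - 35))*(-36) = ((4/3 + 3)/4)*(-36) = ((¼)*(13/3))*(-36) = (13/12)*(-36) = -39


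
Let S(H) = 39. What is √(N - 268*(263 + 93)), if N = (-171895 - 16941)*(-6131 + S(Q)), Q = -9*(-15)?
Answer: 16*√4493334 ≈ 33916.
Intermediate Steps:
Q = 135
N = 1150388912 (N = (-171895 - 16941)*(-6131 + 39) = -188836*(-6092) = 1150388912)
√(N - 268*(263 + 93)) = √(1150388912 - 268*(263 + 93)) = √(1150388912 - 268*356) = √(1150388912 - 95408) = √1150293504 = 16*√4493334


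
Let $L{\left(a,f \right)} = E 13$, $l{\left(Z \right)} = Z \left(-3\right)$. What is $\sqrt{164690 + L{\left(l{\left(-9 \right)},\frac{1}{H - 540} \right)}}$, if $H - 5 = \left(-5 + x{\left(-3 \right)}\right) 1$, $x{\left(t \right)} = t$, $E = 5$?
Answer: $\sqrt{164755} \approx 405.9$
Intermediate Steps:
$l{\left(Z \right)} = - 3 Z$
$H = -3$ ($H = 5 + \left(-5 - 3\right) 1 = 5 - 8 = -3$)
$L{\left(a,f \right)} = 65$ ($L{\left(a,f \right)} = 5 \cdot 13 = 65$)
$\sqrt{164690 + L{\left(l{\left(-9 \right)},\frac{1}{H - 540} \right)}} = \sqrt{164690 + 65} = \sqrt{164755}$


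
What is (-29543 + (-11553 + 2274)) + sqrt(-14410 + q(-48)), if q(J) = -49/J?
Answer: -38822 + I*sqrt(2074893)/12 ≈ -38822.0 + 120.04*I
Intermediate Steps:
(-29543 + (-11553 + 2274)) + sqrt(-14410 + q(-48)) = (-29543 + (-11553 + 2274)) + sqrt(-14410 - 49/(-48)) = (-29543 - 9279) + sqrt(-14410 - 49*(-1/48)) = -38822 + sqrt(-14410 + 49/48) = -38822 + sqrt(-691631/48) = -38822 + I*sqrt(2074893)/12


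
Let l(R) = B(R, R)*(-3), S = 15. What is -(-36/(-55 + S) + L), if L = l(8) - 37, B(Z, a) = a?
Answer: 601/10 ≈ 60.100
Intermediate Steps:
l(R) = -3*R (l(R) = R*(-3) = -3*R)
L = -61 (L = -3*8 - 37 = -24 - 37 = -61)
-(-36/(-55 + S) + L) = -(-36/(-55 + 15) - 61) = -(-36/(-40) - 61) = -(-1/40*(-36) - 61) = -(9/10 - 61) = -1*(-601/10) = 601/10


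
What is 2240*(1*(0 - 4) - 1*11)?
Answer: -33600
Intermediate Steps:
2240*(1*(0 - 4) - 1*11) = 2240*(1*(-4) - 11) = 2240*(-4 - 11) = 2240*(-15) = -33600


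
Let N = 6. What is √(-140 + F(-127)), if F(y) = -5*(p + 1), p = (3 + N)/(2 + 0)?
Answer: I*√670/2 ≈ 12.942*I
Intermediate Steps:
p = 9/2 (p = (3 + 6)/(2 + 0) = 9/2 ≈ 4.5000)
F(y) = -55/2 (F(y) = -5*(9/2 + 1) = -5*11/2 = -55/2)
√(-140 + F(-127)) = √(-140 - 55/2) = √(-335/2) = I*√670/2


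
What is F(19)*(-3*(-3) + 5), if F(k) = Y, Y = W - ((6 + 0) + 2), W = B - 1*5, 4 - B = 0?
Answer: -126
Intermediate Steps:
B = 4 (B = 4 - 1*0 = 4 + 0 = 4)
W = -1 (W = 4 - 1*5 = 4 - 5 = -1)
Y = -9 (Y = -1 - ((6 + 0) + 2) = -1 - (6 + 2) = -1 - 1*8 = -1 - 8 = -9)
F(k) = -9
F(19)*(-3*(-3) + 5) = -9*(-3*(-3) + 5) = -9*(9 + 5) = -9*14 = -126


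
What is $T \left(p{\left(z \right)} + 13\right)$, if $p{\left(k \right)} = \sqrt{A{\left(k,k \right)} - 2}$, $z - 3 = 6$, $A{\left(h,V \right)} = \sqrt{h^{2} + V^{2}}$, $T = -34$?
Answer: $-442 - 34 \sqrt{-2 + 9 \sqrt{2}} \approx -553.36$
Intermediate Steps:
$A{\left(h,V \right)} = \sqrt{V^{2} + h^{2}}$
$z = 9$ ($z = 3 + 6 = 9$)
$p{\left(k \right)} = \sqrt{-2 + \sqrt{2} \sqrt{k^{2}}}$ ($p{\left(k \right)} = \sqrt{\sqrt{k^{2} + k^{2}} - 2} = \sqrt{\sqrt{2 k^{2}} - 2} = \sqrt{\sqrt{2} \sqrt{k^{2}} - 2} = \sqrt{-2 + \sqrt{2} \sqrt{k^{2}}}$)
$T \left(p{\left(z \right)} + 13\right) = - 34 \left(\sqrt{-2 + \sqrt{2} \sqrt{9^{2}}} + 13\right) = - 34 \left(\sqrt{-2 + \sqrt{2} \sqrt{81}} + 13\right) = - 34 \left(\sqrt{-2 + \sqrt{2} \cdot 9} + 13\right) = - 34 \left(\sqrt{-2 + 9 \sqrt{2}} + 13\right) = - 34 \left(13 + \sqrt{-2 + 9 \sqrt{2}}\right) = -442 - 34 \sqrt{-2 + 9 \sqrt{2}}$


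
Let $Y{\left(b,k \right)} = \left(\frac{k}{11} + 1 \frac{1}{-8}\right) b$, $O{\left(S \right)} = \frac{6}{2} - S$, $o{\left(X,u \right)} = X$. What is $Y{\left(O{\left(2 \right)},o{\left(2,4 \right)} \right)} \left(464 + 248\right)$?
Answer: $\frac{445}{11} \approx 40.455$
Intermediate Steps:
$O{\left(S \right)} = 3 - S$ ($O{\left(S \right)} = 6 \cdot \frac{1}{2} - S = 3 - S$)
$Y{\left(b,k \right)} = b \left(- \frac{1}{8} + \frac{k}{11}\right)$ ($Y{\left(b,k \right)} = \left(k \frac{1}{11} + 1 \left(- \frac{1}{8}\right)\right) b = \left(\frac{k}{11} - \frac{1}{8}\right) b = \left(- \frac{1}{8} + \frac{k}{11}\right) b = b \left(- \frac{1}{8} + \frac{k}{11}\right)$)
$Y{\left(O{\left(2 \right)},o{\left(2,4 \right)} \right)} \left(464 + 248\right) = \frac{\left(3 - 2\right) \left(-11 + 8 \cdot 2\right)}{88} \left(464 + 248\right) = \frac{\left(3 - 2\right) \left(-11 + 16\right)}{88} \cdot 712 = \frac{1}{88} \cdot 1 \cdot 5 \cdot 712 = \frac{5}{88} \cdot 712 = \frac{445}{11}$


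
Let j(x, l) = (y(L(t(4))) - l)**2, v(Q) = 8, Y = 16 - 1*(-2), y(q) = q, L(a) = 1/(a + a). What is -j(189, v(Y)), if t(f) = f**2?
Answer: -65025/1024 ≈ -63.501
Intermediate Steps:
L(a) = 1/(2*a)
Y = 18 (Y = 16 + 2 = 18)
j(x, l) = (1/32 - l)**2 (j(x, l) = (1/(2*(4**2)) - l)**2 = ((1/2)/16 - l)**2 = ((1/2)*(1/16) - l)**2 = (1/32 - l)**2)
-j(189, v(Y)) = -(-1 + 32*8)**2/1024 = -(-1 + 256)**2/1024 = -255**2/1024 = -65025/1024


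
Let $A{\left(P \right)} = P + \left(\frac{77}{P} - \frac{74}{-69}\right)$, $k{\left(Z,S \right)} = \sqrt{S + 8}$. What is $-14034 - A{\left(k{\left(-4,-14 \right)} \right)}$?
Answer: $- \frac{968420}{69} + \frac{71 i \sqrt{6}}{6} \approx -14035.0 + 28.986 i$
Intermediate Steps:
$k{\left(Z,S \right)} = \sqrt{8 + S}$
$A{\left(P \right)} = \frac{74}{69} + P + \frac{77}{P}$ ($A{\left(P \right)} = P + \left(\frac{77}{P} - - \frac{74}{69}\right) = P + \left(\frac{77}{P} + \frac{74}{69}\right) = P + \left(\frac{74}{69} + \frac{77}{P}\right) = \frac{74}{69} + P + \frac{77}{P}$)
$-14034 - A{\left(k{\left(-4,-14 \right)} \right)} = -14034 - \left(\frac{74}{69} + \sqrt{8 - 14} + \frac{77}{\sqrt{8 - 14}}\right) = -14034 - \left(\frac{74}{69} + \sqrt{-6} + \frac{77}{\sqrt{-6}}\right) = -14034 - \left(\frac{74}{69} + i \sqrt{6} + \frac{77}{i \sqrt{6}}\right) = -14034 - \left(\frac{74}{69} + i \sqrt{6} + 77 \left(- \frac{i \sqrt{6}}{6}\right)\right) = -14034 - \left(\frac{74}{69} + i \sqrt{6} - \frac{77 i \sqrt{6}}{6}\right) = -14034 - \left(\frac{74}{69} - \frac{71 i \sqrt{6}}{6}\right) = - \frac{968420}{69} + \frac{71 i \sqrt{6}}{6}$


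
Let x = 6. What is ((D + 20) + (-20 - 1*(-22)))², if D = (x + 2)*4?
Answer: 2916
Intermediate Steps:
D = 32 (D = (6 + 2)*4 = 8*4 = 32)
((D + 20) + (-20 - 1*(-22)))² = ((32 + 20) + (-20 - 1*(-22)))² = (52 + (-20 + 22))² = (52 + 2)² = 54² = 2916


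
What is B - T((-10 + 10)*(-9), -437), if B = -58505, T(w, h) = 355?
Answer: -58860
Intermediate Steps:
B - T((-10 + 10)*(-9), -437) = -58505 - 1*355 = -58505 - 355 = -58860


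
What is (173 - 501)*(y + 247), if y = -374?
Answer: 41656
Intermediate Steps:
(173 - 501)*(y + 247) = (173 - 501)*(-374 + 247) = -328*(-127) = 41656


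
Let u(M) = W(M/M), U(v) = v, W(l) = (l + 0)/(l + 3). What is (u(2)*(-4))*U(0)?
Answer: 0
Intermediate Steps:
W(l) = l/(3 + l)
u(M) = ¼ (u(M) = (M/M)/(3 + M/M) = 1/(3 + 1) = 1/4 = 1*(¼) = ¼)
(u(2)*(-4))*U(0) = ((¼)*(-4))*0 = -1*0 = 0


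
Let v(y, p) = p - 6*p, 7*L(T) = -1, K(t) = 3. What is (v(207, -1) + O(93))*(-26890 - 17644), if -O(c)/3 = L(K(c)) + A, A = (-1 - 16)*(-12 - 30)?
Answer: 95150072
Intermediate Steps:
L(T) = -⅐ (L(T) = (⅐)*(-1) = -⅐)
v(y, p) = -5*p
A = 714 (A = -17*(-42) = 714)
O(c) = -14991/7 (O(c) = -3*(-⅐ + 714) = -3*4997/7 = -14991/7)
(v(207, -1) + O(93))*(-26890 - 17644) = (-5*(-1) - 14991/7)*(-26890 - 17644) = (5 - 14991/7)*(-44534) = -14956/7*(-44534) = 95150072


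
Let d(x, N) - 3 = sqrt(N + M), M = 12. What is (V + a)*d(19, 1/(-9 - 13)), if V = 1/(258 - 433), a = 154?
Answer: 80847/175 + 26949*sqrt(5786)/3850 ≈ 994.42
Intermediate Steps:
V = -1/175 (V = 1/(-175) = -1/175 ≈ -0.0057143)
d(x, N) = 3 + sqrt(12 + N) (d(x, N) = 3 + sqrt(N + 12) = 3 + sqrt(12 + N))
(V + a)*d(19, 1/(-9 - 13)) = (-1/175 + 154)*(3 + sqrt(12 + 1/(-9 - 13))) = 26949*(3 + sqrt(12 + 1/(-22)))/175 = 26949*(3 + sqrt(12 - 1/22))/175 = 26949*(3 + sqrt(263/22))/175 = 26949*(3 + sqrt(5786)/22)/175 = 80847/175 + 26949*sqrt(5786)/3850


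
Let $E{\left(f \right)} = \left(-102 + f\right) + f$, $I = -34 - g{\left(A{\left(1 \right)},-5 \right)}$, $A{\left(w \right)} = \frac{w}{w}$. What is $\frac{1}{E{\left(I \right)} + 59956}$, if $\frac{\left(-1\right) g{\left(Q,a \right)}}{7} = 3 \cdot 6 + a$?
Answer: $\frac{1}{59968} \approx 1.6676 \cdot 10^{-5}$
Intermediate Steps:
$A{\left(w \right)} = 1$
$g{\left(Q,a \right)} = -126 - 7 a$ ($g{\left(Q,a \right)} = - 7 \left(3 \cdot 6 + a\right) = - 7 \left(18 + a\right) = -126 - 7 a$)
$I = 57$ ($I = -34 - \left(-126 - -35\right) = -34 - \left(-126 + 35\right) = -34 - -91 = -34 + 91 = 57$)
$E{\left(f \right)} = -102 + 2 f$
$\frac{1}{E{\left(I \right)} + 59956} = \frac{1}{\left(-102 + 2 \cdot 57\right) + 59956} = \frac{1}{\left(-102 + 114\right) + 59956} = \frac{1}{12 + 59956} = \frac{1}{59968}$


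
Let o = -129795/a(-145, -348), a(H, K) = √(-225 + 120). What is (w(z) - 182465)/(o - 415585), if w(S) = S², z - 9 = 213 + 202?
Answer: 1564511291/242019872342 + 23267917*I*√105/1210099361710 ≈ 0.0064644 + 0.00019703*I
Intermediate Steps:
a(H, K) = I*√105 (a(H, K) = √(-105) = I*√105)
z = 424 (z = 9 + (213 + 202) = 9 + 415 = 424)
o = 8653*I*√105/7 (o = -129795*(-I*√105/105) = -(-8653)*I*√105/7 = 8653*I*√105/7 ≈ 12667.0*I)
(w(z) - 182465)/(o - 415585) = (424² - 182465)/(8653*I*√105/7 - 415585) = (179776 - 182465)/(-415585 + 8653*I*√105/7) = -2689/(-415585 + 8653*I*√105/7)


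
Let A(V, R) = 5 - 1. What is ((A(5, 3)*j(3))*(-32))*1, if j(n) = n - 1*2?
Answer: -128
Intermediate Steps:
j(n) = -2 + n (j(n) = n - 2 = -2 + n)
A(V, R) = 4
((A(5, 3)*j(3))*(-32))*1 = ((4*(-2 + 3))*(-32))*1 = ((4*1)*(-32))*1 = (4*(-32))*1 = -128*1 = -128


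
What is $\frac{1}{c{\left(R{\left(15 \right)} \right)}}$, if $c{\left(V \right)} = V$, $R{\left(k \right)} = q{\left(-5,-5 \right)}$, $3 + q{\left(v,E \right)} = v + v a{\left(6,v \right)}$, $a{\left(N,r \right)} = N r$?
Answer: $\frac{1}{142} \approx 0.0070423$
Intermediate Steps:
$q{\left(v,E \right)} = -3 + v + 6 v^{2}$ ($q{\left(v,E \right)} = -3 + \left(v + v 6 v\right) = -3 + \left(v + 6 v^{2}\right) = -3 + v + 6 v^{2}$)
$R{\left(k \right)} = 142$ ($R{\left(k \right)} = -3 - 5 + 6 \left(-5\right)^{2} = -3 - 5 + 6 \cdot 25 = -3 - 5 + 150 = 142$)
$\frac{1}{c{\left(R{\left(15 \right)} \right)}} = \frac{1}{142}$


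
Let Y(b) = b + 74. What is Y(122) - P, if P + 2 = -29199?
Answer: 29397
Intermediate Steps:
P = -29201 (P = -2 - 29199 = -29201)
Y(b) = 74 + b
Y(122) - P = (74 + 122) - 1*(-29201) = 196 + 29201 = 29397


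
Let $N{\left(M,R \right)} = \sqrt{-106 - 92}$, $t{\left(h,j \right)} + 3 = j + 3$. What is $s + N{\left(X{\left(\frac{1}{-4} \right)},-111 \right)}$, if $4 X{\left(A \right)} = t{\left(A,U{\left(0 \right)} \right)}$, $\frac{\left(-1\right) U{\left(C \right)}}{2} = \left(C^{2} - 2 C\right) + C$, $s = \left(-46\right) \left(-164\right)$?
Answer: $7544 + 3 i \sqrt{22} \approx 7544.0 + 14.071 i$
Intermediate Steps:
$s = 7544$
$U{\left(C \right)} = - 2 C^{2} + 2 C$ ($U{\left(C \right)} = - 2 \left(\left(C^{2} - 2 C\right) + C\right) = - 2 \left(C^{2} - C\right) = - 2 C^{2} + 2 C$)
$t{\left(h,j \right)} = j$ ($t{\left(h,j \right)} = -3 + \left(j + 3\right) = -3 + \left(3 + j\right) = j$)
$X{\left(A \right)} = 0$ ($X{\left(A \right)} = \frac{2 \cdot 0 \left(1 - 0\right)}{4} = \frac{2 \cdot 0 \left(1 + 0\right)}{4} = \frac{2 \cdot 0 \cdot 1}{4} = \frac{1}{4} \cdot 0 = 0$)
$N{\left(M,R \right)} = 3 i \sqrt{22}$ ($N{\left(M,R \right)} = \sqrt{-198} = 3 i \sqrt{22}$)
$s + N{\left(X{\left(\frac{1}{-4} \right)},-111 \right)} = 7544 + 3 i \sqrt{22}$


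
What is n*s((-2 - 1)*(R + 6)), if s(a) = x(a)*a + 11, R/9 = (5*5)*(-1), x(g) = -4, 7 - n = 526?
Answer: 1358223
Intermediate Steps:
n = -519 (n = 7 - 1*526 = 7 - 526 = -519)
R = -225 (R = 9*((5*5)*(-1)) = 9*(25*(-1)) = 9*(-25) = -225)
s(a) = 11 - 4*a (s(a) = -4*a + 11 = 11 - 4*a)
n*s((-2 - 1)*(R + 6)) = -519*(11 - 4*(-2 - 1)*(-225 + 6)) = -519*(11 - (-12)*(-219)) = -519*(11 - 4*657) = -519*(11 - 2628) = -519*(-2617) = 1358223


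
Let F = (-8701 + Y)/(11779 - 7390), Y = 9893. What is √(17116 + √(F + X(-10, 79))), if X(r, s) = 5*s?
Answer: √(329711002236 + 4389*√7614243483)/4389 ≈ 130.90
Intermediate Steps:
F = 1192/4389 (F = (-8701 + 9893)/(11779 - 7390) = 1192/4389 ≈ 0.27159)
√(17116 + √(F + X(-10, 79))) = √(17116 + √(1192/4389 + 5*79)) = √(17116 + √(1192/4389 + 395)) = √(17116 + √(1734847/4389)) = √(17116 + √7614243483/4389)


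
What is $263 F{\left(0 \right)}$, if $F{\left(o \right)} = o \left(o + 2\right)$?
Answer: $0$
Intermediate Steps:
$F{\left(o \right)} = o \left(2 + o\right)$
$263 F{\left(0 \right)} = 263 \cdot 0 \left(2 + 0\right) = 263 \cdot 0 \cdot 2 = 263 \cdot 0 = 0$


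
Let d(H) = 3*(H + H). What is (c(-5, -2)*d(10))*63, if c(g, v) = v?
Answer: -7560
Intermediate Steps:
d(H) = 6*H (d(H) = 3*(2*H) = 6*H)
(c(-5, -2)*d(10))*63 = -12*10*63 = -2*60*63 = -120*63 = -7560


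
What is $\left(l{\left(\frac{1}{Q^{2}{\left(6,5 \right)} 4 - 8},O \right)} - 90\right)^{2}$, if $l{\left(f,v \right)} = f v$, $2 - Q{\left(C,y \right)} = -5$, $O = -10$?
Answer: $\frac{71656225}{8836} \approx 8109.6$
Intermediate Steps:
$Q{\left(C,y \right)} = 7$ ($Q{\left(C,y \right)} = 2 - -5 = 2 + 5 = 7$)
$\left(l{\left(\frac{1}{Q^{2}{\left(6,5 \right)} 4 - 8},O \right)} - 90\right)^{2} = \left(\frac{1}{7^{2} \cdot 4 - 8} \left(-10\right) - 90\right)^{2} = \left(\frac{1}{49 \cdot 4 - 8} \left(-10\right) - 90\right)^{2} = \left(\frac{1}{196 - 8} \left(-10\right) - 90\right)^{2} = \left(\frac{1}{188} \left(-10\right) - 90\right)^{2} = \left(- \frac{5}{94} - 90\right)^{2} = \left(- \frac{8465}{94}\right)^{2} = \frac{71656225}{8836}$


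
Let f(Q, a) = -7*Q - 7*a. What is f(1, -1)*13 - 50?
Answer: -50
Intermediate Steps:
f(1, -1)*13 - 50 = (-7*1 - 7*(-1))*13 - 50 = (-7 + 7)*13 - 50 = 0*13 - 50 = 0 - 50 = -50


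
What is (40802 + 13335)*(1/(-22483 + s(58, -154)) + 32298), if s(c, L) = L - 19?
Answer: 39614397155719/22656 ≈ 1.7485e+9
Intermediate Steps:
s(c, L) = -19 + L
(40802 + 13335)*(1/(-22483 + s(58, -154)) + 32298) = (40802 + 13335)*(1/(-22483 + (-19 - 154)) + 32298) = 54137*(1/(-22483 - 173) + 32298) = 54137*(1/(-22656) + 32298) = 54137*(-1/22656 + 32298) = 54137*(731743487/22656) = 39614397155719/22656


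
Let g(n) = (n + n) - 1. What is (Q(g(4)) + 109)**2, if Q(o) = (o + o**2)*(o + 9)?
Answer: 1010025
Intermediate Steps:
g(n) = -1 + 2*n (g(n) = 2*n - 1 = -1 + 2*n)
Q(o) = (9 + o)*(o + o**2) (Q(o) = (o + o**2)*(9 + o) = (9 + o)*(o + o**2))
(Q(g(4)) + 109)**2 = ((-1 + 2*4)*(9 + (-1 + 2*4)**2 + 10*(-1 + 2*4)) + 109)**2 = ((-1 + 8)*(9 + (-1 + 8)**2 + 10*(-1 + 8)) + 109)**2 = (7*(9 + 7**2 + 10*7) + 109)**2 = (7*(9 + 49 + 70) + 109)**2 = (7*128 + 109)**2 = (896 + 109)**2 = 1005**2 = 1010025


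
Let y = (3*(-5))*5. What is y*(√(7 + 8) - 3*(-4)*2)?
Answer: -1800 - 75*√15 ≈ -2090.5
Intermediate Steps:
y = -75 (y = -15*5 = -75)
y*(√(7 + 8) - 3*(-4)*2) = -75*(√(7 + 8) - 3*(-4)*2) = -75*(√15 + 12*2) = -75*(√15 + 24) = -75*(24 + √15) = -1800 - 75*√15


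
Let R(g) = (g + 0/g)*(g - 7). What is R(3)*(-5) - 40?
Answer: 20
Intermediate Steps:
R(g) = g*(-7 + g) (R(g) = (g + 0)*(-7 + g) = g*(-7 + g))
R(3)*(-5) - 40 = (3*(-7 + 3))*(-5) - 40 = (3*(-4))*(-5) - 40 = -12*(-5) - 40 = 60 - 40 = 20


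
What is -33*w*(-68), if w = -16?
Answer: -35904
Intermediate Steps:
-33*w*(-68) = -33*(-16)*(-68) = 528*(-68) = -35904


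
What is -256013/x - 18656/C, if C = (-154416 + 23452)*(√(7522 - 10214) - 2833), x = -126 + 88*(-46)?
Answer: 6117862484623935/99744852559514 - 848*I*√673/23896706411 ≈ 61.335 - 9.2059e-7*I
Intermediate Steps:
x = -4174 (x = -126 - 4048 = -4174)
C = 371021012 - 261928*I*√673 (C = -130964*(√(-2692) - 2833) = -130964*(2*I*√673 - 2833) = -130964*(-2833 + 2*I*√673) = 371021012 - 261928*I*√673 ≈ 3.7102e+8 - 6.795e+6*I)
-256013/x - 18656/C = -256013/(-4174) - 18656/(371021012 - 261928*I*√673) = -256013*(-1/4174) - 18656/(371021012 - 261928*I*√673) = 256013/4174 - 18656/(371021012 - 261928*I*√673)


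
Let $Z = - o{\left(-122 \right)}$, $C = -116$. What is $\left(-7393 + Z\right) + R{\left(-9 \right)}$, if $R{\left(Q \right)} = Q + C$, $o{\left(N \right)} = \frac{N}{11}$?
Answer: $- \frac{82576}{11} \approx -7506.9$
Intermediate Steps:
$o{\left(N \right)} = \frac{N}{11}$ ($o{\left(N \right)} = N \frac{1}{11} = \frac{N}{11}$)
$R{\left(Q \right)} = -116 + Q$ ($R{\left(Q \right)} = Q - 116 = -116 + Q$)
$Z = \frac{122}{11}$ ($Z = - \frac{-122}{11} = \left(-1\right) \left(- \frac{122}{11}\right) = \frac{122}{11} \approx 11.091$)
$\left(-7393 + Z\right) + R{\left(-9 \right)} = \left(-7393 + \frac{122}{11}\right) - 125 = - \frac{81201}{11} - 125 = - \frac{82576}{11}$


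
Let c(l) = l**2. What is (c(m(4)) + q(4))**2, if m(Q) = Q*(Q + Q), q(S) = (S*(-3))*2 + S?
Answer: 1008016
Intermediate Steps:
q(S) = -5*S (q(S) = -3*S*2 + S = -6*S + S = -5*S)
m(Q) = 2*Q**2 (m(Q) = Q*(2*Q) = 2*Q**2)
(c(m(4)) + q(4))**2 = ((2*4**2)**2 - 5*4)**2 = ((2*16)**2 - 20)**2 = (32**2 - 20)**2 = (1024 - 20)**2 = 1004**2 = 1008016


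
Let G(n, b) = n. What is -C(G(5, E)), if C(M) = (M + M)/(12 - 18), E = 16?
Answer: 5/3 ≈ 1.6667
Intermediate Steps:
C(M) = -M/3 (C(M) = (2*M)/(-6) = (2*M)*(-⅙) = -M/3)
-C(G(5, E)) = -(-1)*5/3 = -1*(-5/3) = 5/3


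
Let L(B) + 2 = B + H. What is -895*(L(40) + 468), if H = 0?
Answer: -452870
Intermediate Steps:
L(B) = -2 + B (L(B) = -2 + (B + 0) = -2 + B)
-895*(L(40) + 468) = -895*((-2 + 40) + 468) = -895*(38 + 468) = -895*506 = -452870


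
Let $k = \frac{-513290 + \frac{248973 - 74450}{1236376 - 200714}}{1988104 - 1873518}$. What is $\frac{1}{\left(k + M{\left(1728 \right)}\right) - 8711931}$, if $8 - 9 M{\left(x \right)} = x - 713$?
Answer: $- \frac{1068051293388}{9304913459882466865} \approx -1.1478 \cdot 10^{-7}$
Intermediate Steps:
$M{\left(x \right)} = \frac{721}{9} - \frac{x}{9}$ ($M{\left(x \right)} = \frac{8}{9} - \frac{x - 713}{9} = \frac{8}{9} - \frac{-713 + x}{9} = \frac{8}{9} - \left(- \frac{713}{9} + \frac{x}{9}\right) = \frac{721}{9} - \frac{x}{9}$)
$k = - \frac{531594773457}{118672365932}$ ($k = \frac{-513290 + \frac{174523}{1035662}}{114586} = \left(-513290 + 174523 \cdot \frac{1}{1035662}\right) \frac{1}{114586} = \left(-513290 + \frac{174523}{1035662}\right) \frac{1}{114586} = \left(- \frac{531594773457}{1035662}\right) \frac{1}{114586} = - \frac{531594773457}{118672365932} \approx -4.4795$)
$\frac{1}{\left(k + M{\left(1728 \right)}\right) - 8711931} = \frac{1}{\left(- \frac{531594773457}{118672365932} + \left(\frac{721}{9} - 192\right)\right) - 8711931} = \frac{1}{\left(- \frac{531594773457}{118672365932} - \frac{1007}{9}\right) - 8711931} = \frac{1}{- \frac{124287425454637}{1068051293388} - 8711931} = \frac{1}{- \frac{9304913459882466865}{1068051293388}} = - \frac{1068051293388}{9304913459882466865}$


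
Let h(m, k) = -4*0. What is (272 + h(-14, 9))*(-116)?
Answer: -31552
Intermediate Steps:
h(m, k) = 0
(272 + h(-14, 9))*(-116) = (272 + 0)*(-116) = 272*(-116) = -31552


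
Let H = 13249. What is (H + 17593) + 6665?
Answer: 37507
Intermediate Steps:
(H + 17593) + 6665 = (13249 + 17593) + 6665 = 30842 + 6665 = 37507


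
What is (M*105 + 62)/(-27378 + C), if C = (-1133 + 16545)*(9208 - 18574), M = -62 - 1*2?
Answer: 3329/72188085 ≈ 4.6116e-5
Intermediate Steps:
M = -64 (M = -62 - 2 = -64)
C = -144348792 (C = 15412*(-9366) = -144348792)
(M*105 + 62)/(-27378 + C) = (-64*105 + 62)/(-27378 - 144348792) = (-6720 + 62)/(-144376170) = -6658*(-1/144376170) = 3329/72188085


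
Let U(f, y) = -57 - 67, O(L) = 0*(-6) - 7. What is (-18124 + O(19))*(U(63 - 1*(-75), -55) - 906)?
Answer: 18674930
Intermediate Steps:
O(L) = -7 (O(L) = 0 - 7 = -7)
U(f, y) = -124
(-18124 + O(19))*(U(63 - 1*(-75), -55) - 906) = (-18124 - 7)*(-124 - 906) = -18131*(-1030) = 18674930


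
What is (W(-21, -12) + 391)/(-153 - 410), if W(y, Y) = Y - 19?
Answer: -360/563 ≈ -0.63943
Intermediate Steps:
W(y, Y) = -19 + Y
(W(-21, -12) + 391)/(-153 - 410) = ((-19 - 12) + 391)/(-153 - 410) = (-31 + 391)/(-563) = 360*(-1/563) = -360/563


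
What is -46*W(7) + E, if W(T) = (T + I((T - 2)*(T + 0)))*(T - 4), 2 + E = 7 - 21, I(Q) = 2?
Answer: -1258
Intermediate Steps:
E = -16 (E = -2 + (7 - 21) = -2 - 14 = -16)
W(T) = (-4 + T)*(2 + T) (W(T) = (T + 2)*(T - 4) = (2 + T)*(-4 + T) = (-4 + T)*(2 + T))
-46*W(7) + E = -46*(-8 + 7² - 2*7) - 16 = -46*(-8 + 49 - 14) - 16 = -46*27 - 16 = -1242 - 16 = -1258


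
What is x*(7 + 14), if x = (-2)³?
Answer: -168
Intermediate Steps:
x = -8
x*(7 + 14) = -8*(7 + 14) = -8*21 = -168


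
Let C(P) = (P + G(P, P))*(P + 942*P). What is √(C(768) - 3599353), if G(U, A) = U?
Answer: √1108808711 ≈ 33299.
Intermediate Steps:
C(P) = 1886*P² (C(P) = (P + P)*(P + 942*P) = (2*P)*(943*P) = 1886*P²)
√(C(768) - 3599353) = √(1886*768² - 3599353) = √(1886*589824 - 3599353) = √(1112408064 - 3599353) = √1108808711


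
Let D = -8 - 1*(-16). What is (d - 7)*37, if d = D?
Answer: 37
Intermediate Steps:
D = 8 (D = -8 + 16 = 8)
d = 8
(d - 7)*37 = (8 - 7)*37 = 1*37 = 37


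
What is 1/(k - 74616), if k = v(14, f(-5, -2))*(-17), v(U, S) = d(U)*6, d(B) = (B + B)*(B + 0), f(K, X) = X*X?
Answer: -1/114600 ≈ -8.7260e-6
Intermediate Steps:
f(K, X) = X²
d(B) = 2*B² (d(B) = (2*B)*B = 2*B²)
v(U, S) = 12*U² (v(U, S) = (2*U²)*6 = 12*U²)
k = -39984 (k = (12*14²)*(-17) = (12*196)*(-17) = 2352*(-17) = -39984)
1/(k - 74616) = 1/(-39984 - 74616) = 1/(-114600) = -1/114600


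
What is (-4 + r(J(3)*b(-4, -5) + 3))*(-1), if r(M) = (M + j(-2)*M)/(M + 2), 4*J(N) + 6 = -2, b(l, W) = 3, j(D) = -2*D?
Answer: -11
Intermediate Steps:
J(N) = -2 (J(N) = -3/2 + (1/4)*(-2) = -3/2 - 1/2 = -2)
r(M) = 5*M/(2 + M) (r(M) = (M + (-2*(-2))*M)/(M + 2) = (M + 4*M)/(2 + M) = (5*M)/(2 + M) = 5*M/(2 + M))
(-4 + r(J(3)*b(-4, -5) + 3))*(-1) = (-4 + 5*(-2*3 + 3)/(2 + (-2*3 + 3)))*(-1) = (-4 + 5*(-6 + 3)/(2 + (-6 + 3)))*(-1) = (-4 + 5*(-3)/(2 - 3))*(-1) = (-4 + 5*(-3)/(-1))*(-1) = (-4 + 5*(-3)*(-1))*(-1) = (-4 + 15)*(-1) = 11*(-1) = -11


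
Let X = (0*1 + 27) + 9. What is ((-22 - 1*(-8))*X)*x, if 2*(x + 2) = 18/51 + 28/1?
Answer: -104328/17 ≈ -6136.9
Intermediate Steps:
x = 207/17 (x = -2 + (18/51 + 28/1)/2 = -2 + (18*(1/51) + 28*1)/2 = -2 + (6/17 + 28)/2 = -2 + (½)*(482/17) = -2 + 241/17 = 207/17 ≈ 12.176)
X = 36 (X = (0 + 27) + 9 = 27 + 9 = 36)
((-22 - 1*(-8))*X)*x = ((-22 - 1*(-8))*36)*(207/17) = ((-22 + 8)*36)*(207/17) = -14*36*(207/17) = -504*207/17 = -104328/17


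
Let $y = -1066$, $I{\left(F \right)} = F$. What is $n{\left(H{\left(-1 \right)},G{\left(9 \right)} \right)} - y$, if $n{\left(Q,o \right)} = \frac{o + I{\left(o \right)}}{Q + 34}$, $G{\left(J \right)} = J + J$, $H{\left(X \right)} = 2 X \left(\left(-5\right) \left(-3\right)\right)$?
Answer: $1075$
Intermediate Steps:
$H{\left(X \right)} = 30 X$ ($H{\left(X \right)} = 2 X 15 = 30 X$)
$G{\left(J \right)} = 2 J$
$n{\left(Q,o \right)} = \frac{2 o}{34 + Q}$ ($n{\left(Q,o \right)} = \frac{o + o}{Q + 34} = \frac{2 o}{34 + Q}$)
$n{\left(H{\left(-1 \right)},G{\left(9 \right)} \right)} - y = \frac{2 \cdot 2 \cdot 9}{34 + 30 \left(-1\right)} - -1066 = 2 \cdot 18 \frac{1}{34 - 30} + 1066 = 2 \cdot 18 \cdot \frac{1}{4} + 1066 = 9 + 1066 = 1075$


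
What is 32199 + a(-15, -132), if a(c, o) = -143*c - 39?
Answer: 34305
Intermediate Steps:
a(c, o) = -39 - 143*c
32199 + a(-15, -132) = 32199 + (-39 - 143*(-15)) = 32199 + (-39 + 2145) = 32199 + 2106 = 34305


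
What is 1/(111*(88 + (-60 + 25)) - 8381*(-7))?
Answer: 1/64550 ≈ 1.5492e-5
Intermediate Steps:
1/(111*(88 + (-60 + 25)) - 8381*(-7)) = 1/(111*(88 - 35) + 58667) = 1/(111*53 + 58667) = 1/(5883 + 58667) = 1/64550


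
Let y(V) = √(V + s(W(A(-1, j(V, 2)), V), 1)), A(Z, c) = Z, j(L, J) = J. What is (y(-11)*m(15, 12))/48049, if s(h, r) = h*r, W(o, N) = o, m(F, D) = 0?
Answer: 0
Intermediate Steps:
y(V) = √(-1 + V) (y(V) = √(V - 1*1) = √(V - 1) = √(-1 + V))
(y(-11)*m(15, 12))/48049 = (√(-1 - 11)*0)/48049 = (√(-12)*0)*(1/48049) = ((2*I*√3)*0)*(1/48049) = 0*(1/48049) = 0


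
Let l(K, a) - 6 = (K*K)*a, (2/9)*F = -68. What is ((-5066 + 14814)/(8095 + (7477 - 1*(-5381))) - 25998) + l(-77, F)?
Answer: -38559083750/20953 ≈ -1.8403e+6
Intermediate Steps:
F = -306 (F = (9/2)*(-68) = -306)
l(K, a) = 6 + a*K² (l(K, a) = 6 + (K*K)*a = 6 + K²*a = 6 + a*K²)
((-5066 + 14814)/(8095 + (7477 - 1*(-5381))) - 25998) + l(-77, F) = ((-5066 + 14814)/(8095 + (7477 - 1*(-5381))) - 25998) + (6 - 306*(-77)²) = (9748/(8095 + (7477 + 5381)) - 25998) + (6 - 306*5929) = (9748/(8095 + 12858) - 25998) + (6 - 1814274) = (9748/20953 - 25998) - 1814268 = -544726346/20953 - 1814268 = -38559083750/20953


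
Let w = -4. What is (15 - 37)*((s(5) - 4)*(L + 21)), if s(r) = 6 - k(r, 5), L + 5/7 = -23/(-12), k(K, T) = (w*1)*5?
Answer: -225665/21 ≈ -10746.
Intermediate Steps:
k(K, T) = -20 (k(K, T) = -4*1*5 = -4*5 = -20)
L = 101/84 (L = -5/7 - 23/(-12) = -5/7 - 23*(-1/12) = -5/7 + 23/12 = 101/84 ≈ 1.2024)
s(r) = 26 (s(r) = 6 - 1*(-20) = 6 + 20 = 26)
(15 - 37)*((s(5) - 4)*(L + 21)) = (15 - 37)*((26 - 4)*(101/84 + 21)) = -484*1865/84 = -22*20515/42 = -225665/21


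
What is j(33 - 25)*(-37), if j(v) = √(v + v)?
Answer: -148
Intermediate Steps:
j(v) = √2*√v (j(v) = √(2*v) = √2*√v)
j(33 - 25)*(-37) = (√2*√(33 - 25))*(-37) = (√2*√8)*(-37) = (√2*(2*√2))*(-37) = 4*(-37) = -148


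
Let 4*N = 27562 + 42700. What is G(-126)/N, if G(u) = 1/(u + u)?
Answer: -1/4426506 ≈ -2.2591e-7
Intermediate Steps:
G(u) = 1/(2*u)
N = 35131/2 (N = (27562 + 42700)/4 = (¼)*70262 = 35131/2 ≈ 17566.)
G(-126)/N = ((½)/(-126))/(35131/2) = ((½)*(-1/126))*(2/35131) = -1/252*2/35131 = -1/4426506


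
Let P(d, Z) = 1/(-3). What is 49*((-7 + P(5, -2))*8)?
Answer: -8624/3 ≈ -2874.7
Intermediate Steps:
P(d, Z) = -⅓
49*((-7 + P(5, -2))*8) = 49*((-7 - ⅓)*8) = 49*(-22/3*8) = 49*(-176/3) = -8624/3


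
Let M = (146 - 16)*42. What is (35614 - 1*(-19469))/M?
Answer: 2623/260 ≈ 10.088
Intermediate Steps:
M = 5460 (M = 130*42 = 5460)
(35614 - 1*(-19469))/M = (35614 - 1*(-19469))/5460 = (35614 + 19469)*(1/5460) = 55083*(1/5460) = 2623/260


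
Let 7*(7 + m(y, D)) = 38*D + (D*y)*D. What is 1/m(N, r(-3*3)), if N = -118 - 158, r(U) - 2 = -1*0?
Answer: -7/1077 ≈ -0.0064995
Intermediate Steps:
r(U) = 2 (r(U) = 2 - 1*0 = 2 + 0 = 2)
N = -276
m(y, D) = -7 + 38*D/7 + y*D²/7 (m(y, D) = -7 + (38*D + (D*y)*D)/7 = -7 + (38*D + y*D²)/7 = -7 + (38*D/7 + y*D²/7) = -7 + 38*D/7 + y*D²/7)
1/m(N, r(-3*3)) = 1/(-7 + (38/7)*2 + (⅐)*(-276)*2²) = 1/(-7 + 76/7 + (⅐)*(-276)*4) = 1/(-7 + 76/7 - 1104/7) = 1/(-1077/7) = -7/1077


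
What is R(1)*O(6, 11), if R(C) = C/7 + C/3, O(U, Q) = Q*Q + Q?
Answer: 440/7 ≈ 62.857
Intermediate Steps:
O(U, Q) = Q + Q² (O(U, Q) = Q² + Q = Q + Q²)
R(C) = 10*C/21 (R(C) = C*(⅐) + C*(⅓) = C/7 + C/3 = 10*C/21)
R(1)*O(6, 11) = ((10/21)*1)*(11*(1 + 11)) = 10*(11*12)/21 = (10/21)*132 = 440/7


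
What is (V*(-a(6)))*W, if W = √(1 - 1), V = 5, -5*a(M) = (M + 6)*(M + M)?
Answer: 0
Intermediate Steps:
a(M) = -2*M*(6 + M)/5 (a(M) = -(M + 6)*(M + M)/5 = -(6 + M)*2*M/5 = -2*M*(6 + M)/5)
W = 0 (W = √0 = 0)
(V*(-a(6)))*W = (5*(-(-2)*6*(6 + 6)/5))*0 = (5*(-(-2)*6*12/5))*0 = (5*(-1*(-144/5)))*0 = (5*(144/5))*0 = 144*0 = 0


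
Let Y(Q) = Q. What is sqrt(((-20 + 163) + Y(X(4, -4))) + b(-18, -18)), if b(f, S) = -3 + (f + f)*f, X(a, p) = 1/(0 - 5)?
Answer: sqrt(19695)/5 ≈ 28.068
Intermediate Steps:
X(a, p) = -1/5 (X(a, p) = 1/(-5) = -1/5)
b(f, S) = -3 + 2*f**2 (b(f, S) = -3 + (2*f)*f = -3 + 2*f**2)
sqrt(((-20 + 163) + Y(X(4, -4))) + b(-18, -18)) = sqrt(((-20 + 163) - 1/5) + (-3 + 2*(-18)**2)) = sqrt((143 - 1/5) + (-3 + 2*324)) = sqrt(714/5 + (-3 + 648)) = sqrt(714/5 + 645) = sqrt(3939/5) = sqrt(19695)/5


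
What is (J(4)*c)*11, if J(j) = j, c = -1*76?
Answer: -3344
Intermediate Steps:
c = -76
(J(4)*c)*11 = (4*(-76))*11 = -304*11 = -3344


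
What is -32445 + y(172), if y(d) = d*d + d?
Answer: -2689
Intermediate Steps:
y(d) = d + d² (y(d) = d² + d = d + d²)
-32445 + y(172) = -32445 + 172*(1 + 172) = -32445 + 172*173 = -32445 + 29756 = -2689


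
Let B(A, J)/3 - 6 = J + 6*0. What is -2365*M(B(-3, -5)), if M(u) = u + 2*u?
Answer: -21285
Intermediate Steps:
B(A, J) = 18 + 3*J (B(A, J) = 18 + 3*(J + 6*0) = 18 + 3*(J + 0) = 18 + 3*J)
M(u) = 3*u
-2365*M(B(-3, -5)) = -7095*(18 + 3*(-5)) = -7095*(18 - 15) = -7095*3 = -2365*9 = -21285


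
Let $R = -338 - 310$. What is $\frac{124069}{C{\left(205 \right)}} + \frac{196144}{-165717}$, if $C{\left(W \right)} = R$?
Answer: $- \frac{2298604865}{11931624} \approx -192.65$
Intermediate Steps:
$R = -648$ ($R = -338 - 310 = -648$)
$C{\left(W \right)} = -648$
$\frac{124069}{C{\left(205 \right)}} + \frac{196144}{-165717} = \frac{124069}{-648} + \frac{196144}{-165717} = 124069 \left(- \frac{1}{648}\right) + 196144 \left(- \frac{1}{165717}\right) = - \frac{124069}{648} - \frac{196144}{165717} = - \frac{2298604865}{11931624}$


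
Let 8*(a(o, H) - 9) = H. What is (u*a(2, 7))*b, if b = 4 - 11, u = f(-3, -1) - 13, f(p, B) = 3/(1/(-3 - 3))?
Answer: 17143/8 ≈ 2142.9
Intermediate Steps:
a(o, H) = 9 + H/8
f(p, B) = -18 (f(p, B) = 3/(1/(-6)) = 3/(-1/6) = 3*(-6) = -18)
u = -31 (u = -18 - 13 = -31)
b = -7
(u*a(2, 7))*b = -31*(9 + (1/8)*7)*(-7) = -31*(9 + 7/8)*(-7) = -31*79/8*(-7) = -2449/8*(-7) = 17143/8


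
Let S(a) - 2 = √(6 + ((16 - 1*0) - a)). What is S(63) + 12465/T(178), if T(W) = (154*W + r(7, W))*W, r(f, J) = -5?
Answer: 9769357/4878446 + I*√41 ≈ 2.0026 + 6.4031*I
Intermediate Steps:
T(W) = W*(-5 + 154*W) (T(W) = (154*W - 5)*W = (-5 + 154*W)*W = W*(-5 + 154*W))
S(a) = 2 + √(22 - a) (S(a) = 2 + √(6 + ((16 - 1*0) - a)) = 2 + √(6 + ((16 + 0) - a)) = 2 + √(6 + (16 - a)) = 2 + √(22 - a))
S(63) + 12465/T(178) = (2 + √(22 - 1*63)) + 12465/((178*(-5 + 154*178))) = (2 + √(22 - 63)) + 12465/((178*(-5 + 27412))) = (2 + √(-41)) + 12465/((178*27407)) = (2 + I*√41) + 12465/4878446 = 9769357/4878446 + I*√41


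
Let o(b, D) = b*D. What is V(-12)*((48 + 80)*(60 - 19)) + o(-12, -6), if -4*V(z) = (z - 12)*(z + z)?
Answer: -755640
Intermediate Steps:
V(z) = -z*(-12 + z)/2 (V(z) = -(z - 12)*(z + z)/4 = -(-12 + z)*2*z/4 = -z*(-12 + z)/2)
o(b, D) = D*b
V(-12)*((48 + 80)*(60 - 19)) + o(-12, -6) = ((½)*(-12)*(12 - 1*(-12)))*((48 + 80)*(60 - 19)) - 6*(-12) = ((½)*(-12)*(12 + 12))*(128*41) + 72 = ((½)*(-12)*24)*5248 + 72 = -144*5248 + 72 = -755712 + 72 = -755640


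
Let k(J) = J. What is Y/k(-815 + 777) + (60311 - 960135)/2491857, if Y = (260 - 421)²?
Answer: -64625618609/94690566 ≈ -682.49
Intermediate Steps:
Y = 25921 (Y = (-161)² = 25921)
Y/k(-815 + 777) + (60311 - 960135)/2491857 = 25921/(-815 + 777) + (60311 - 960135)/2491857 = 25921/(-38) - 899824*1/2491857 = 25921*(-1/38) - 899824/2491857 = -25921/38 - 899824/2491857 = -64625618609/94690566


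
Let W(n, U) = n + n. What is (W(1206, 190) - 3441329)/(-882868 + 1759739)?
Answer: -3438917/876871 ≈ -3.9218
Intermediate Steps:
W(n, U) = 2*n
(W(1206, 190) - 3441329)/(-882868 + 1759739) = (2*1206 - 3441329)/(-882868 + 1759739) = (2412 - 3441329)/876871 = -3438917*1/876871 = -3438917/876871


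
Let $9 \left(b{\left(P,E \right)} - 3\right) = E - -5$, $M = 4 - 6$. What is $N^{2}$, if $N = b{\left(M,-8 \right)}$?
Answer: $\frac{64}{9} \approx 7.1111$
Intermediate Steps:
$M = -2$ ($M = 4 - 6 = -2$)
$b{\left(P,E \right)} = \frac{32}{9} + \frac{E}{9}$ ($b{\left(P,E \right)} = 3 + \frac{E - -5}{9} = 3 + \frac{E + 5}{9} = 3 + \frac{5 + E}{9} = 3 + \left(\frac{5}{9} + \frac{E}{9}\right) = \frac{32}{9} + \frac{E}{9}$)
$N = \frac{8}{3}$ ($N = \frac{32}{9} + \frac{1}{9} \left(-8\right) = \frac{32}{9} - \frac{8}{9} = \frac{8}{3} \approx 2.6667$)
$N^{2} = \left(\frac{8}{3}\right)^{2} = \frac{64}{9}$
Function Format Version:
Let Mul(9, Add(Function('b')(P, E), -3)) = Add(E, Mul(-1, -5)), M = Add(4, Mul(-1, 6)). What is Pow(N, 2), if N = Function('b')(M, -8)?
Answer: Rational(64, 9) ≈ 7.1111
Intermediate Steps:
M = -2 (M = Add(4, -6) = -2)
Function('b')(P, E) = Add(Rational(32, 9), Mul(Rational(1, 9), E)) (Function('b')(P, E) = Add(3, Mul(Rational(1, 9), Add(E, Mul(-1, -5)))) = Add(3, Mul(Rational(1, 9), Add(E, 5))) = Add(3, Mul(Rational(1, 9), Add(5, E))) = Add(3, Add(Rational(5, 9), Mul(Rational(1, 9), E))) = Add(Rational(32, 9), Mul(Rational(1, 9), E)))
N = Rational(8, 3) (N = Add(Rational(32, 9), Mul(Rational(1, 9), -8)) = Add(Rational(32, 9), Rational(-8, 9)) = Rational(8, 3) ≈ 2.6667)
Pow(N, 2) = Pow(Rational(8, 3), 2) = Rational(64, 9)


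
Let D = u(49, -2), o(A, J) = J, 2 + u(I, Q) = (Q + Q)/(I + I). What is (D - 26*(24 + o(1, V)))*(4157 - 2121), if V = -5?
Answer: -49487016/49 ≈ -1.0099e+6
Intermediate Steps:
u(I, Q) = -2 + Q/I (u(I, Q) = -2 + (Q + Q)/(I + I) = -2 + (2*Q)/((2*I)) = -2 + (2*Q)*(1/(2*I)) = -2 + Q/I)
D = -100/49 (D = -2 - 2/49 = -100/49 ≈ -2.0408)
(D - 26*(24 + o(1, V)))*(4157 - 2121) = (-100/49 - 26*(24 - 5))*(4157 - 2121) = (-100/49 - 26*19)*2036 = (-100/49 - 494)*2036 = -24306/49*2036 = -49487016/49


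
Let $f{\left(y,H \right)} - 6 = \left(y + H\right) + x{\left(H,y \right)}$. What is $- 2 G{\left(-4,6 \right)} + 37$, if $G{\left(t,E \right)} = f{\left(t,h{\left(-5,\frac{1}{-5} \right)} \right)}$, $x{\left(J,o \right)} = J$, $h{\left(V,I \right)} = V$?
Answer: $53$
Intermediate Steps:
$f{\left(y,H \right)} = 6 + y + 2 H$ ($f{\left(y,H \right)} = 6 + \left(\left(y + H\right) + H\right) = 6 + \left(\left(H + y\right) + H\right) = 6 + \left(y + 2 H\right) = 6 + y + 2 H$)
$G{\left(t,E \right)} = -4 + t$ ($G{\left(t,E \right)} = 6 + t + 2 \left(-5\right) = 6 + t - 10 = -4 + t$)
$- 2 G{\left(-4,6 \right)} + 37 = - 2 \left(-4 - 4\right) + 37 = \left(-2\right) \left(-8\right) + 37 = 16 + 37 = 53$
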